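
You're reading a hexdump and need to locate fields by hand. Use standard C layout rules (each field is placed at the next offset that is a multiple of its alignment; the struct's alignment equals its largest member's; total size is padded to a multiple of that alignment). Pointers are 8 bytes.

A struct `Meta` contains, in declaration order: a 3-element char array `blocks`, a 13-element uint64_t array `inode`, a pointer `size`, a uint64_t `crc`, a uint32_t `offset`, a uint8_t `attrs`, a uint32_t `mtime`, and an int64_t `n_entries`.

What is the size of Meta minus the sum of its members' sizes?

0..3  blocks  (3B, 1-aligned)
3..8  -- padding (5B)
8..112  inode  (104B, 8-aligned)
112..120  size  (8B, 8-aligned)
120..128  crc  (8B, 8-aligned)
128..132  offset  (4B, 4-aligned)
132..133  attrs  (1B, 1-aligned)
133..136  -- padding (3B)
136..140  mtime  (4B, 4-aligned)
140..144  -- padding (4B)
144..152  n_entries  (8B, 8-aligned)
sizeof = 152, alignof = 8
data bytes 140, size 152 → padding 12

12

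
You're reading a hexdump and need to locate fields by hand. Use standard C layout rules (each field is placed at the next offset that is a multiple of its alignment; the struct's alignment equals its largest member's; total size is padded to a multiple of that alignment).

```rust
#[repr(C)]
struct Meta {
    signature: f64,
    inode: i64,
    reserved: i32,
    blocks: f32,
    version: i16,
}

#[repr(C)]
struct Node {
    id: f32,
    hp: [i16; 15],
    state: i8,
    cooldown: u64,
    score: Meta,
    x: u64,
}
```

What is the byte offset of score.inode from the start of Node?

56

Meta: @0: signature [8B, align 8] → 8; @8: inode [8B, align 8] → 16; @16: reserved [4B, align 4] → 20; @20: blocks [4B, align 4] → 24; @24: version [2B, align 2] → 26; +6 tail pad (align 8); size 32, align 8
@0: id [4B, align 4] → 4
@4: hp [30B, align 2] → 34
@34: state [1B, align 1] → 35
+5 pad (align 8)
@40: cooldown [8B, align 8] → 48
@48: score [32B, align 8] → 80
within Meta: inode at 8
48 + 8 = 56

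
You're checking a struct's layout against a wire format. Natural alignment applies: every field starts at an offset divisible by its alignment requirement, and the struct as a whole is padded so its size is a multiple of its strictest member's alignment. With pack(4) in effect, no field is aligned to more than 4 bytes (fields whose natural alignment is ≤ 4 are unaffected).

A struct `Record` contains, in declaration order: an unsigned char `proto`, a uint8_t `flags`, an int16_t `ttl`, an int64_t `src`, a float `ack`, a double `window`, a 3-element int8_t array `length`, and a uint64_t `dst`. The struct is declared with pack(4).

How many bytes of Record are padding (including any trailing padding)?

@0: proto [1B, align 1] → 1
@1: flags [1B, align 1] → 2
@2: ttl [2B, align 2] → 4
@4: src [8B, align 4] → 12
@12: ack [4B, align 4] → 16
@16: window [8B, align 4] → 24
@24: length [3B, align 1] → 27
+1 pad (align 4)
@28: dst [8B, align 4] → 36
size 36, align 4
data bytes 35, size 36 → padding 1

1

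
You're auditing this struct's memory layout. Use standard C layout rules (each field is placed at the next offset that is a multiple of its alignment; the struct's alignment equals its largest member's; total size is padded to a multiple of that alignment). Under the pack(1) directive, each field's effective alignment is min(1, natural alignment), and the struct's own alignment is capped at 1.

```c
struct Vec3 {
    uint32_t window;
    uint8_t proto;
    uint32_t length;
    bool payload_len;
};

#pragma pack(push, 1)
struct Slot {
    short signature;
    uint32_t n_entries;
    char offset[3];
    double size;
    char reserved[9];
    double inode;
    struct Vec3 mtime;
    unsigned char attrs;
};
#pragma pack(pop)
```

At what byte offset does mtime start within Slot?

Vec3: @0: window [4B, align 4] → 4; @4: proto [1B, align 1] → 5; +3 pad (align 4); @8: length [4B, align 4] → 12; @12: payload_len [1B, align 1] → 13; +3 tail pad (align 4); size 16, align 4
@0: signature [2B, align 1] → 2
@2: n_entries [4B, align 1] → 6
@6: offset [3B, align 1] → 9
@9: size [8B, align 1] → 17
@17: reserved [9B, align 1] → 26
@26: inode [8B, align 1] → 34
@34: mtime [16B, align 1] → 50

34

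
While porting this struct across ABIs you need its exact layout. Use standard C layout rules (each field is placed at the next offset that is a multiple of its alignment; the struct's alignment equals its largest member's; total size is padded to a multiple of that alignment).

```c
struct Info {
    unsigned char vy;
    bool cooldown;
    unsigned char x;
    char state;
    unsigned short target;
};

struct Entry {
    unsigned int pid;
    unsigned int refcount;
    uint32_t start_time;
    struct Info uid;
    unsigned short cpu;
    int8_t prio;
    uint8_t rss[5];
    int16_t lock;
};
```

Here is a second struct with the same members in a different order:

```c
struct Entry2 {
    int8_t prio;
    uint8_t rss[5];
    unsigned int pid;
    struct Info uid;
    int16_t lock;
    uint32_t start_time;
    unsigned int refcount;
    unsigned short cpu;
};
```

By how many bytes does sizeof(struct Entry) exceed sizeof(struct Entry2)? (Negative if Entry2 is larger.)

Info: 0..1  vy  (1B, 1-aligned); 1..2  cooldown  (1B, 1-aligned); 2..3  x  (1B, 1-aligned); 3..4  state  (1B, 1-aligned); 4..6  target  (2B, 2-aligned); sizeof = 6, alignof = 2
0..4  pid  (4B, 4-aligned)
4..8  refcount  (4B, 4-aligned)
8..12  start_time  (4B, 4-aligned)
12..18  uid  (6B, 2-aligned)
18..20  cpu  (2B, 2-aligned)
20..21  prio  (1B, 1-aligned)
21..26  rss  (5B, 1-aligned)
26..28  lock  (2B, 2-aligned)
sizeof = 28, alignof = 4
— Entry2 —
0..1  prio  (1B, 1-aligned)
1..6  rss  (5B, 1-aligned)
6..8  -- padding (2B)
8..12  pid  (4B, 4-aligned)
12..18  uid  (6B, 2-aligned)
18..20  lock  (2B, 2-aligned)
20..24  start_time  (4B, 4-aligned)
24..28  refcount  (4B, 4-aligned)
28..30  cpu  (2B, 2-aligned)
30..32  -- tail padding (2B)
sizeof = 32, alignof = 4
28 − 32 = -4

-4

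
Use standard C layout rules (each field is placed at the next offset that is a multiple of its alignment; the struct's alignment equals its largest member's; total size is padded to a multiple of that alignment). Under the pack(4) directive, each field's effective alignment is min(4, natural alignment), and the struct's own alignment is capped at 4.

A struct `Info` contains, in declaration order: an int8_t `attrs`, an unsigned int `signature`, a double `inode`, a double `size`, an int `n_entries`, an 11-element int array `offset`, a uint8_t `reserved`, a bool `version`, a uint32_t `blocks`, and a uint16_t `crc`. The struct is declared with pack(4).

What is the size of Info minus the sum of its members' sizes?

7

0..1  attrs  (1B, 1-aligned)
1..4  -- padding (3B)
4..8  signature  (4B, 4-aligned)
8..16  inode  (8B, 4-aligned)
16..24  size  (8B, 4-aligned)
24..28  n_entries  (4B, 4-aligned)
28..72  offset  (44B, 4-aligned)
72..73  reserved  (1B, 1-aligned)
73..74  version  (1B, 1-aligned)
74..76  -- padding (2B)
76..80  blocks  (4B, 4-aligned)
80..82  crc  (2B, 2-aligned)
82..84  -- tail padding (2B)
sizeof = 84, alignof = 4
data bytes 77, size 84 → padding 7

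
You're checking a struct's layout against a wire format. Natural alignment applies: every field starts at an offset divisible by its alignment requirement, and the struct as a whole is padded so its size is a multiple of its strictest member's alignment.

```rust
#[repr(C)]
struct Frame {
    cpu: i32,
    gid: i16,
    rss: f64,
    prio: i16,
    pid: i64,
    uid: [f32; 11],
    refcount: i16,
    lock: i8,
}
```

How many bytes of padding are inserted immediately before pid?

0..4  cpu  (4B, 4-aligned)
4..6  gid  (2B, 2-aligned)
6..8  -- padding (2B)
8..16  rss  (8B, 8-aligned)
16..18  prio  (2B, 2-aligned)
18..24  -- padding (6B)
24..32  pid  (8B, 8-aligned)

6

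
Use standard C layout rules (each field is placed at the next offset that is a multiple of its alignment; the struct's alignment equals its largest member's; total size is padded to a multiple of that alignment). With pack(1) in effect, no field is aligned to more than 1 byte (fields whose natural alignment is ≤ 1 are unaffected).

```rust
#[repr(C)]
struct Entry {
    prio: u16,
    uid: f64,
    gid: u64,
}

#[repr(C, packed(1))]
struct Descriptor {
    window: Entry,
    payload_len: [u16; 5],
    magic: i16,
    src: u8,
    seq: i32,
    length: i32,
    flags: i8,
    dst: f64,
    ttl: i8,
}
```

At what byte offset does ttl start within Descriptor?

54

Entry: @0: prio [2B, align 2] → 2; +6 pad (align 8); @8: uid [8B, align 8] → 16; @16: gid [8B, align 8] → 24; size 24, align 8
@0: window [24B, align 1] → 24
@24: payload_len [10B, align 1] → 34
@34: magic [2B, align 1] → 36
@36: src [1B, align 1] → 37
@37: seq [4B, align 1] → 41
@41: length [4B, align 1] → 45
@45: flags [1B, align 1] → 46
@46: dst [8B, align 1] → 54
@54: ttl [1B, align 1] → 55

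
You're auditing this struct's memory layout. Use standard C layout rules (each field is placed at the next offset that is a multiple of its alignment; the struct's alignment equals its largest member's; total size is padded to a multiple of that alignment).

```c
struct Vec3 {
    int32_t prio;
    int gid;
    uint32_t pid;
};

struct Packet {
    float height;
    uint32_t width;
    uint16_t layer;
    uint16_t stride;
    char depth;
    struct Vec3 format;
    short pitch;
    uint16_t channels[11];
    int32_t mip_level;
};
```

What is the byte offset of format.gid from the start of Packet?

20

Vec3: prio at 0 (size 4, align 4) → ends 4; gid at 4 (size 4, align 4) → ends 8; pid at 8 (size 4, align 4) → ends 12; total 12 bytes, alignment 4
height at 0 (size 4, align 4) → ends 4
width at 4 (size 4, align 4) → ends 8
layer at 8 (size 2, align 2) → ends 10
stride at 10 (size 2, align 2) → ends 12
depth at 12 (size 1, align 1) → ends 13
pad 3 to align 4 for format
format at 16 (size 12, align 4) → ends 28
within Vec3: gid at 4
16 + 4 = 20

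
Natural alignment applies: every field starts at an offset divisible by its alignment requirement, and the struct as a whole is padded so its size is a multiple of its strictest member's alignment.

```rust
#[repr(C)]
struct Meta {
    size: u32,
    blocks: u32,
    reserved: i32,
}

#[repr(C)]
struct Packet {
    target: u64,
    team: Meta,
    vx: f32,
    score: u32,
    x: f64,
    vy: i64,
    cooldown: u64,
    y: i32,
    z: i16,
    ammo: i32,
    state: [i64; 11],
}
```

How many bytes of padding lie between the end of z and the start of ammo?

Meta: @0: size [4B, align 4] → 4; @4: blocks [4B, align 4] → 8; @8: reserved [4B, align 4] → 12; size 12, align 4
@0: target [8B, align 8] → 8
@8: team [12B, align 4] → 20
@20: vx [4B, align 4] → 24
@24: score [4B, align 4] → 28
+4 pad (align 8)
@32: x [8B, align 8] → 40
@40: vy [8B, align 8] → 48
@48: cooldown [8B, align 8] → 56
@56: y [4B, align 4] → 60
@60: z [2B, align 2] → 62
+2 pad (align 4)
@64: ammo [4B, align 4] → 68

2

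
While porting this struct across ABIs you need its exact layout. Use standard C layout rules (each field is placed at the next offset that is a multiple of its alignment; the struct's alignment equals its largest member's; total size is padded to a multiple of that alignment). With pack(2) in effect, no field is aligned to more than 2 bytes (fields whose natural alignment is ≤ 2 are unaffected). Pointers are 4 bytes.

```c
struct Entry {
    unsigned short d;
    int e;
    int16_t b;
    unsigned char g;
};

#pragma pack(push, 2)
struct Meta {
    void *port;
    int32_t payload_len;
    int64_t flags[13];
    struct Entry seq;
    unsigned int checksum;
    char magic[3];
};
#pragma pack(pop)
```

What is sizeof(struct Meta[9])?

Entry: @0: d [2B, align 2] → 2; +2 pad (align 4); @4: e [4B, align 4] → 8; @8: b [2B, align 2] → 10; @10: g [1B, align 1] → 11; +1 tail pad (align 4); size 12, align 4
@0: port [4B, align 2] → 4
@4: payload_len [4B, align 2] → 8
@8: flags [104B, align 2] → 112
@112: seq [12B, align 2] → 124
@124: checksum [4B, align 2] → 128
@128: magic [3B, align 1] → 131
+1 tail pad (align 2)
size 132, align 2
array of 9: 9 × 132 = 1188

1188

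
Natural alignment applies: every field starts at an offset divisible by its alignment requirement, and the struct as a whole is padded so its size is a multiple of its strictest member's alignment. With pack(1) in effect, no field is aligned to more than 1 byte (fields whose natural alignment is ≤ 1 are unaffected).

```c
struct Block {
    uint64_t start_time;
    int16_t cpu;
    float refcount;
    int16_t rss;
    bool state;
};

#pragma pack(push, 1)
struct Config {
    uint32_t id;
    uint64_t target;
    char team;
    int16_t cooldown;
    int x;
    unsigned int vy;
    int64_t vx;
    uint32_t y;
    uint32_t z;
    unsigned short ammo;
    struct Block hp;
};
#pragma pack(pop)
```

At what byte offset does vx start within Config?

Block: 0..8  start_time  (8B, 8-aligned); 8..10  cpu  (2B, 2-aligned); 10..12  -- padding (2B); 12..16  refcount  (4B, 4-aligned); 16..18  rss  (2B, 2-aligned); 18..19  state  (1B, 1-aligned); 19..24  -- tail padding (5B); sizeof = 24, alignof = 8
0..4  id  (4B, 1-aligned)
4..12  target  (8B, 1-aligned)
12..13  team  (1B, 1-aligned)
13..15  cooldown  (2B, 1-aligned)
15..19  x  (4B, 1-aligned)
19..23  vy  (4B, 1-aligned)
23..31  vx  (8B, 1-aligned)

23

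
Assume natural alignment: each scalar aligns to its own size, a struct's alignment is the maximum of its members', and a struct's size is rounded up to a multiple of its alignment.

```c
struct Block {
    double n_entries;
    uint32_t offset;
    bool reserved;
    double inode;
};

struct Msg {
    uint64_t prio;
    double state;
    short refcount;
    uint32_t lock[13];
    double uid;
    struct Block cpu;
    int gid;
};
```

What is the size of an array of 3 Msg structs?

336

Block: @0: n_entries [8B, align 8] → 8; @8: offset [4B, align 4] → 12; @12: reserved [1B, align 1] → 13; +3 pad (align 8); @16: inode [8B, align 8] → 24; size 24, align 8
@0: prio [8B, align 8] → 8
@8: state [8B, align 8] → 16
@16: refcount [2B, align 2] → 18
+2 pad (align 4)
@20: lock [52B, align 4] → 72
@72: uid [8B, align 8] → 80
@80: cpu [24B, align 8] → 104
@104: gid [4B, align 4] → 108
+4 tail pad (align 8)
size 112, align 8
array of 3: 3 × 112 = 336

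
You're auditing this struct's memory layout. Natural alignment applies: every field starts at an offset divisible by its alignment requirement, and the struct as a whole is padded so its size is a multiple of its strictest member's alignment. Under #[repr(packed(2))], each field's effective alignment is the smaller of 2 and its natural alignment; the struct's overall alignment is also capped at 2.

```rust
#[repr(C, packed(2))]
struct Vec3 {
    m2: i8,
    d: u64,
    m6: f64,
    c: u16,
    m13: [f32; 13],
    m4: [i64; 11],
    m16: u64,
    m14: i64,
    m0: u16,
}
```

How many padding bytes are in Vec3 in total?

0..1  m2  (1B, 1-aligned)
1..2  -- padding (1B)
2..10  d  (8B, 2-aligned)
10..18  m6  (8B, 2-aligned)
18..20  c  (2B, 2-aligned)
20..72  m13  (52B, 2-aligned)
72..160  m4  (88B, 2-aligned)
160..168  m16  (8B, 2-aligned)
168..176  m14  (8B, 2-aligned)
176..178  m0  (2B, 2-aligned)
sizeof = 178, alignof = 2
data bytes 177, size 178 → padding 1

1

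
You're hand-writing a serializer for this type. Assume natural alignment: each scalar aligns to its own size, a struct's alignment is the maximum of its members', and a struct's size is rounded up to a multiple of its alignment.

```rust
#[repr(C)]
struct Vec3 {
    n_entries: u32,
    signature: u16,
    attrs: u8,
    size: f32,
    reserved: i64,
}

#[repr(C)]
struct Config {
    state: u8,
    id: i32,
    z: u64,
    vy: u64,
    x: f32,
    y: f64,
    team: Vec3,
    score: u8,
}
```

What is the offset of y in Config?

32

Vec3: @0: n_entries [4B, align 4] → 4; @4: signature [2B, align 2] → 6; @6: attrs [1B, align 1] → 7; +1 pad (align 4); @8: size [4B, align 4] → 12; +4 pad (align 8); @16: reserved [8B, align 8] → 24; size 24, align 8
@0: state [1B, align 1] → 1
+3 pad (align 4)
@4: id [4B, align 4] → 8
@8: z [8B, align 8] → 16
@16: vy [8B, align 8] → 24
@24: x [4B, align 4] → 28
+4 pad (align 8)
@32: y [8B, align 8] → 40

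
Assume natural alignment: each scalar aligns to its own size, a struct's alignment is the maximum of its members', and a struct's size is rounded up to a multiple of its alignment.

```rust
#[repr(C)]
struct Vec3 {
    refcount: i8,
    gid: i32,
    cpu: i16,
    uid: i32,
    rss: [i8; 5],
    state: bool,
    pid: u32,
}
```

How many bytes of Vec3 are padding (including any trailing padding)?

7

refcount at 0 (size 1, align 1) → ends 1
pad 3 to align 4 for gid
gid at 4 (size 4, align 4) → ends 8
cpu at 8 (size 2, align 2) → ends 10
pad 2 to align 4 for uid
uid at 12 (size 4, align 4) → ends 16
rss at 16 (size 5, align 1) → ends 21
state at 21 (size 1, align 1) → ends 22
pad 2 to align 4 for pid
pid at 24 (size 4, align 4) → ends 28
total 28 bytes, alignment 4
data bytes 21, size 28 → padding 7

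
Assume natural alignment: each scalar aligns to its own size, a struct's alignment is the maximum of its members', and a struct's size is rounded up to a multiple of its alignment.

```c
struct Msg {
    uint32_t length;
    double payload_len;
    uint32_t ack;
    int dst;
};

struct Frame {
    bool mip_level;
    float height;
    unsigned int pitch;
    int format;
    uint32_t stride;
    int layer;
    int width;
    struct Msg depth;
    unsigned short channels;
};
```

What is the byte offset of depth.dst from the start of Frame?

Msg: length at 0 (size 4, align 4) → ends 4; pad 4 to align 8 for payload_len; payload_len at 8 (size 8, align 8) → ends 16; ack at 16 (size 4, align 4) → ends 20; dst at 20 (size 4, align 4) → ends 24; total 24 bytes, alignment 8
mip_level at 0 (size 1, align 1) → ends 1
pad 3 to align 4 for height
height at 4 (size 4, align 4) → ends 8
pitch at 8 (size 4, align 4) → ends 12
format at 12 (size 4, align 4) → ends 16
stride at 16 (size 4, align 4) → ends 20
layer at 20 (size 4, align 4) → ends 24
width at 24 (size 4, align 4) → ends 28
pad 4 to align 8 for depth
depth at 32 (size 24, align 8) → ends 56
within Msg: dst at 20
32 + 20 = 52

52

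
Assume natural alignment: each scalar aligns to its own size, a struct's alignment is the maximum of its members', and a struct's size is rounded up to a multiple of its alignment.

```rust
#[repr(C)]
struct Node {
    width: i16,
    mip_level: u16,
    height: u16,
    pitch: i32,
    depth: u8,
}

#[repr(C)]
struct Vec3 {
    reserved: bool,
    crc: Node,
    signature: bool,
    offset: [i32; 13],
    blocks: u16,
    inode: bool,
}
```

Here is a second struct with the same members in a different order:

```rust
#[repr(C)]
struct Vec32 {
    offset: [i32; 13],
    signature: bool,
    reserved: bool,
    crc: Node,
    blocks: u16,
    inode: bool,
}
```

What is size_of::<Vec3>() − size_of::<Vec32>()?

Node: @0: width [2B, align 2] → 2; @2: mip_level [2B, align 2] → 4; @4: height [2B, align 2] → 6; +2 pad (align 4); @8: pitch [4B, align 4] → 12; @12: depth [1B, align 1] → 13; +3 tail pad (align 4); size 16, align 4
@0: reserved [1B, align 1] → 1
+3 pad (align 4)
@4: crc [16B, align 4] → 20
@20: signature [1B, align 1] → 21
+3 pad (align 4)
@24: offset [52B, align 4] → 76
@76: blocks [2B, align 2] → 78
@78: inode [1B, align 1] → 79
+1 tail pad (align 4)
size 80, align 4
— Vec32 —
@0: offset [52B, align 4] → 52
@52: signature [1B, align 1] → 53
@53: reserved [1B, align 1] → 54
+2 pad (align 4)
@56: crc [16B, align 4] → 72
@72: blocks [2B, align 2] → 74
@74: inode [1B, align 1] → 75
+1 tail pad (align 4)
size 76, align 4
80 − 76 = 4

4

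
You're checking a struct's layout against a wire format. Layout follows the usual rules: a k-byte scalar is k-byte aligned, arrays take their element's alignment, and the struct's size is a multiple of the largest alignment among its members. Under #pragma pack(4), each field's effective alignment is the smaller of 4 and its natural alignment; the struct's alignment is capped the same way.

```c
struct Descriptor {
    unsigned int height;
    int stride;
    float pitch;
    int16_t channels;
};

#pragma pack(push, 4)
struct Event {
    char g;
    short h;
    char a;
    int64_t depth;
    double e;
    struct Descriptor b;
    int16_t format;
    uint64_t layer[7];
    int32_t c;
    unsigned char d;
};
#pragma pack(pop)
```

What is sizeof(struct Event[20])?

Descriptor: @0: height [4B, align 4] → 4; @4: stride [4B, align 4] → 8; @8: pitch [4B, align 4] → 12; @12: channels [2B, align 2] → 14; +2 tail pad (align 4); size 16, align 4
@0: g [1B, align 1] → 1
+1 pad (align 2)
@2: h [2B, align 2] → 4
@4: a [1B, align 1] → 5
+3 pad (align 4)
@8: depth [8B, align 4] → 16
@16: e [8B, align 4] → 24
@24: b [16B, align 4] → 40
@40: format [2B, align 2] → 42
+2 pad (align 4)
@44: layer [56B, align 4] → 100
@100: c [4B, align 4] → 104
@104: d [1B, align 1] → 105
+3 tail pad (align 4)
size 108, align 4
array of 20: 20 × 108 = 2160

2160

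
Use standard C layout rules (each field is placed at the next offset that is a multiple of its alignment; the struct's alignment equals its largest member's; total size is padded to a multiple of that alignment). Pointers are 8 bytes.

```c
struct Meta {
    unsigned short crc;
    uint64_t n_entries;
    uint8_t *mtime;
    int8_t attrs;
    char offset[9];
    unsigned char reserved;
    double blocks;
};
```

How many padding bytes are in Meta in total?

@0: crc [2B, align 2] → 2
+6 pad (align 8)
@8: n_entries [8B, align 8] → 16
@16: mtime [8B, align 8] → 24
@24: attrs [1B, align 1] → 25
@25: offset [9B, align 1] → 34
@34: reserved [1B, align 1] → 35
+5 pad (align 8)
@40: blocks [8B, align 8] → 48
size 48, align 8
data bytes 37, size 48 → padding 11

11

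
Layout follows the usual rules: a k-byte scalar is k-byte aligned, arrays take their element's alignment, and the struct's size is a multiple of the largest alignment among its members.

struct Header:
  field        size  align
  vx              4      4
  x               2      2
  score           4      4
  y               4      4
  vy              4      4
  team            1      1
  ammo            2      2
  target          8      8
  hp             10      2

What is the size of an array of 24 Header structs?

1152

vx at 0 (size 4, align 4) → ends 4
x at 4 (size 2, align 2) → ends 6
pad 2 to align 4 for score
score at 8 (size 4, align 4) → ends 12
y at 12 (size 4, align 4) → ends 16
vy at 16 (size 4, align 4) → ends 20
team at 20 (size 1, align 1) → ends 21
pad 1 to align 2 for ammo
ammo at 22 (size 2, align 2) → ends 24
target at 24 (size 8, align 8) → ends 32
hp at 32 (size 10, align 2) → ends 42
tail pad 6 to reach multiple of 8
total 48 bytes, alignment 8
array of 24: 24 × 48 = 1152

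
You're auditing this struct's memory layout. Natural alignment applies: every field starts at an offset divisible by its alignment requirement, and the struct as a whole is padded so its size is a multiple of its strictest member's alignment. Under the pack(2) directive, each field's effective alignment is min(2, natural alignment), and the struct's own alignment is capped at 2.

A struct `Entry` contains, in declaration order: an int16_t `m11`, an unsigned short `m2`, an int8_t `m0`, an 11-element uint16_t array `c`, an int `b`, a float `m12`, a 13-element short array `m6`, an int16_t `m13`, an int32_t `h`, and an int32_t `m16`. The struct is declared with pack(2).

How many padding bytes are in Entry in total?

m11 at 0 (size 2, align 2) → ends 2
m2 at 2 (size 2, align 2) → ends 4
m0 at 4 (size 1, align 1) → ends 5
pad 1 to align 2 for c
c at 6 (size 22, align 2) → ends 28
b at 28 (size 4, align 2) → ends 32
m12 at 32 (size 4, align 2) → ends 36
m6 at 36 (size 26, align 2) → ends 62
m13 at 62 (size 2, align 2) → ends 64
h at 64 (size 4, align 2) → ends 68
m16 at 68 (size 4, align 2) → ends 72
total 72 bytes, alignment 2
data bytes 71, size 72 → padding 1

1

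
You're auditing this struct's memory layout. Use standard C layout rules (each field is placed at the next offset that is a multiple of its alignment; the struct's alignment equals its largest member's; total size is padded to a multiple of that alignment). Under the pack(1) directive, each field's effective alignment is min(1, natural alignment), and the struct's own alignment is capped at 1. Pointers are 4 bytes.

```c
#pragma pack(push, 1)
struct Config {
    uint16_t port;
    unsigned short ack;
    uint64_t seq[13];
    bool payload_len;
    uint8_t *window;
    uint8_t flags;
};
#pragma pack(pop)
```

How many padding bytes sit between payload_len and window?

0

@0: port [2B, align 1] → 2
@2: ack [2B, align 1] → 4
@4: seq [104B, align 1] → 108
@108: payload_len [1B, align 1] → 109
@109: window [4B, align 1] → 113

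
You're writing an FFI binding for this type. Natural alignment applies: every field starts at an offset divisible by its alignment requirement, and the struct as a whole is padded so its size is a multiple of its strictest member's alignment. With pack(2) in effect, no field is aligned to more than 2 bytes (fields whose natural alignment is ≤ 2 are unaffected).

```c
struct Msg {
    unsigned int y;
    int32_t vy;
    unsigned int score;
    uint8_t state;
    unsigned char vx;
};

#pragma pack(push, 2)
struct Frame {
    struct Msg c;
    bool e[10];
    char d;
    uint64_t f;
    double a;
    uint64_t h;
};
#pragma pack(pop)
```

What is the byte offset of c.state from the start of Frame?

Msg: @0: y [4B, align 4] → 4; @4: vy [4B, align 4] → 8; @8: score [4B, align 4] → 12; @12: state [1B, align 1] → 13; @13: vx [1B, align 1] → 14; +2 tail pad (align 4); size 16, align 4
@0: c [16B, align 2] → 16
within Msg: state at 12
0 + 12 = 12

12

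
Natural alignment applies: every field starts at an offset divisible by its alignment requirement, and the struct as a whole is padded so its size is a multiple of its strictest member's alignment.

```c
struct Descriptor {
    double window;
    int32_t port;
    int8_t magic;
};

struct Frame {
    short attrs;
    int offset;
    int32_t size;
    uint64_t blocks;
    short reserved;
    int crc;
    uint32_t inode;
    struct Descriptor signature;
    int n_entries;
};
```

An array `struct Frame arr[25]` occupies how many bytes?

Descriptor: @0: window [8B, align 8] → 8; @8: port [4B, align 4] → 12; @12: magic [1B, align 1] → 13; +3 tail pad (align 8); size 16, align 8
@0: attrs [2B, align 2] → 2
+2 pad (align 4)
@4: offset [4B, align 4] → 8
@8: size [4B, align 4] → 12
+4 pad (align 8)
@16: blocks [8B, align 8] → 24
@24: reserved [2B, align 2] → 26
+2 pad (align 4)
@28: crc [4B, align 4] → 32
@32: inode [4B, align 4] → 36
+4 pad (align 8)
@40: signature [16B, align 8] → 56
@56: n_entries [4B, align 4] → 60
+4 tail pad (align 8)
size 64, align 8
array of 25: 25 × 64 = 1600

1600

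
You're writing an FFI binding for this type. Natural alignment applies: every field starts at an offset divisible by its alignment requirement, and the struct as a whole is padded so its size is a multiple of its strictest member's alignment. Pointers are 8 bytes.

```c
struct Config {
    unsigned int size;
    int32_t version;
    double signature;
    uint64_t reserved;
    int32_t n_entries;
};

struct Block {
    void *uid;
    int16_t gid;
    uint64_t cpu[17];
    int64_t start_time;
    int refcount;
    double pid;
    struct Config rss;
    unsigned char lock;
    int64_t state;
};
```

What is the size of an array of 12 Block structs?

Config: 0..4  size  (4B, 4-aligned); 4..8  version  (4B, 4-aligned); 8..16  signature  (8B, 8-aligned); 16..24  reserved  (8B, 8-aligned); 24..28  n_entries  (4B, 4-aligned); 28..32  -- tail padding (4B); sizeof = 32, alignof = 8
0..8  uid  (8B, 8-aligned)
8..10  gid  (2B, 2-aligned)
10..16  -- padding (6B)
16..152  cpu  (136B, 8-aligned)
152..160  start_time  (8B, 8-aligned)
160..164  refcount  (4B, 4-aligned)
164..168  -- padding (4B)
168..176  pid  (8B, 8-aligned)
176..208  rss  (32B, 8-aligned)
208..209  lock  (1B, 1-aligned)
209..216  -- padding (7B)
216..224  state  (8B, 8-aligned)
sizeof = 224, alignof = 8
array of 12: 12 × 224 = 2688

2688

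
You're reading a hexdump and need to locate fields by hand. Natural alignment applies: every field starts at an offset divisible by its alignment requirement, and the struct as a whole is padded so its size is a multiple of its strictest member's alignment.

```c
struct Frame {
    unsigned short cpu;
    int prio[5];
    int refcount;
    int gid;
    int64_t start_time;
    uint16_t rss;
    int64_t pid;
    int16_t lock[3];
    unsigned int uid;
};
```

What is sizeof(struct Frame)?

cpu at 0 (size 2, align 2) → ends 2
pad 2 to align 4 for prio
prio at 4 (size 20, align 4) → ends 24
refcount at 24 (size 4, align 4) → ends 28
gid at 28 (size 4, align 4) → ends 32
start_time at 32 (size 8, align 8) → ends 40
rss at 40 (size 2, align 2) → ends 42
pad 6 to align 8 for pid
pid at 48 (size 8, align 8) → ends 56
lock at 56 (size 6, align 2) → ends 62
pad 2 to align 4 for uid
uid at 64 (size 4, align 4) → ends 68
tail pad 4 to reach multiple of 8
total 72 bytes, alignment 8

72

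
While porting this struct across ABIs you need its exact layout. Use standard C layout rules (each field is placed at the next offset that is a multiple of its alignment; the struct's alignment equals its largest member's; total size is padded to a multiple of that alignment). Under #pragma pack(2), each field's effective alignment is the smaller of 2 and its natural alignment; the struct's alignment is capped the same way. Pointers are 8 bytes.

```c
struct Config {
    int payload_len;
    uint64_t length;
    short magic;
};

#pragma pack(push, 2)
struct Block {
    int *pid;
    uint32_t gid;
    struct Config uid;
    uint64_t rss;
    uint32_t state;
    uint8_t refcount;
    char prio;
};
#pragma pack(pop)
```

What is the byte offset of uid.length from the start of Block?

20

Config: 0..4  payload_len  (4B, 4-aligned); 4..8  -- padding (4B); 8..16  length  (8B, 8-aligned); 16..18  magic  (2B, 2-aligned); 18..24  -- tail padding (6B); sizeof = 24, alignof = 8
0..8  pid  (8B, 2-aligned)
8..12  gid  (4B, 2-aligned)
12..36  uid  (24B, 2-aligned)
within Config: length at 8
12 + 8 = 20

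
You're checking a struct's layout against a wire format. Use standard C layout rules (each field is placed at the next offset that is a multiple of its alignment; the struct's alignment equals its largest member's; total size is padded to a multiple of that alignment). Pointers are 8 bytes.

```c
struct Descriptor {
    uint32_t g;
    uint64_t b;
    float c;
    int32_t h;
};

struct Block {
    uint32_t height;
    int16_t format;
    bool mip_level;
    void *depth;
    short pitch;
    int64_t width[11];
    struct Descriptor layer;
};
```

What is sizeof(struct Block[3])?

Descriptor: 0..4  g  (4B, 4-aligned); 4..8  -- padding (4B); 8..16  b  (8B, 8-aligned); 16..20  c  (4B, 4-aligned); 20..24  h  (4B, 4-aligned); sizeof = 24, alignof = 8
0..4  height  (4B, 4-aligned)
4..6  format  (2B, 2-aligned)
6..7  mip_level  (1B, 1-aligned)
7..8  -- padding (1B)
8..16  depth  (8B, 8-aligned)
16..18  pitch  (2B, 2-aligned)
18..24  -- padding (6B)
24..112  width  (88B, 8-aligned)
112..136  layer  (24B, 8-aligned)
sizeof = 136, alignof = 8
array of 3: 3 × 136 = 408

408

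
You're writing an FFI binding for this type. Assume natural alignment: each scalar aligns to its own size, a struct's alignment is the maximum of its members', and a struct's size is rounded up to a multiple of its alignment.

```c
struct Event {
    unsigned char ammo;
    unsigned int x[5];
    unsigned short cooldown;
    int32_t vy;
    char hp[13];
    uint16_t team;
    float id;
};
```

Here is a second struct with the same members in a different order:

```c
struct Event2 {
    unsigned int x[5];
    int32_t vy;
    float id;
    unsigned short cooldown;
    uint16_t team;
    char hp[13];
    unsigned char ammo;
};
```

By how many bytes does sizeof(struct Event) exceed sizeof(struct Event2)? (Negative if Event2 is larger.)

4

@0: ammo [1B, align 1] → 1
+3 pad (align 4)
@4: x [20B, align 4] → 24
@24: cooldown [2B, align 2] → 26
+2 pad (align 4)
@28: vy [4B, align 4] → 32
@32: hp [13B, align 1] → 45
+1 pad (align 2)
@46: team [2B, align 2] → 48
@48: id [4B, align 4] → 52
size 52, align 4
— Event2 —
@0: x [20B, align 4] → 20
@20: vy [4B, align 4] → 24
@24: id [4B, align 4] → 28
@28: cooldown [2B, align 2] → 30
@30: team [2B, align 2] → 32
@32: hp [13B, align 1] → 45
@45: ammo [1B, align 1] → 46
+2 tail pad (align 4)
size 48, align 4
52 − 48 = 4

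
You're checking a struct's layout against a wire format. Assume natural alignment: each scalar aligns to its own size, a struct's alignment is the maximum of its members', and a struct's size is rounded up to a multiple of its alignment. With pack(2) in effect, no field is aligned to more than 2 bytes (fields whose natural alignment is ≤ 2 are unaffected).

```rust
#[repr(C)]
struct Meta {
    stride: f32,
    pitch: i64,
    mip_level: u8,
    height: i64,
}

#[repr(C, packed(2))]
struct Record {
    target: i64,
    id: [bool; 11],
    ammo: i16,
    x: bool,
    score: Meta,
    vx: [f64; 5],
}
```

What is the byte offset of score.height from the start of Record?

Meta: stride at 0 (size 4, align 4) → ends 4; pad 4 to align 8 for pitch; pitch at 8 (size 8, align 8) → ends 16; mip_level at 16 (size 1, align 1) → ends 17; pad 7 to align 8 for height; height at 24 (size 8, align 8) → ends 32; total 32 bytes, alignment 8
target at 0 (size 8, align 2) → ends 8
id at 8 (size 11, align 1) → ends 19
pad 1 to align 2 for ammo
ammo at 20 (size 2, align 2) → ends 22
x at 22 (size 1, align 1) → ends 23
pad 1 to align 2 for score
score at 24 (size 32, align 2) → ends 56
within Meta: height at 24
24 + 24 = 48

48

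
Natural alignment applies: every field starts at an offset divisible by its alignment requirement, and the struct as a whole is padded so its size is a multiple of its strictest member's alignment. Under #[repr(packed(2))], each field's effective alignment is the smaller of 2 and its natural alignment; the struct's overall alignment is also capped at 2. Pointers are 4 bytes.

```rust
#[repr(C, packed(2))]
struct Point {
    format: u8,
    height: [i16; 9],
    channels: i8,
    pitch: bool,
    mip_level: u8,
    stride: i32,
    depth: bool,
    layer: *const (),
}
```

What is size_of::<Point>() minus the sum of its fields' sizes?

3

@0: format [1B, align 1] → 1
+1 pad (align 2)
@2: height [18B, align 2] → 20
@20: channels [1B, align 1] → 21
@21: pitch [1B, align 1] → 22
@22: mip_level [1B, align 1] → 23
+1 pad (align 2)
@24: stride [4B, align 2] → 28
@28: depth [1B, align 1] → 29
+1 pad (align 2)
@30: layer [4B, align 2] → 34
size 34, align 2
data bytes 31, size 34 → padding 3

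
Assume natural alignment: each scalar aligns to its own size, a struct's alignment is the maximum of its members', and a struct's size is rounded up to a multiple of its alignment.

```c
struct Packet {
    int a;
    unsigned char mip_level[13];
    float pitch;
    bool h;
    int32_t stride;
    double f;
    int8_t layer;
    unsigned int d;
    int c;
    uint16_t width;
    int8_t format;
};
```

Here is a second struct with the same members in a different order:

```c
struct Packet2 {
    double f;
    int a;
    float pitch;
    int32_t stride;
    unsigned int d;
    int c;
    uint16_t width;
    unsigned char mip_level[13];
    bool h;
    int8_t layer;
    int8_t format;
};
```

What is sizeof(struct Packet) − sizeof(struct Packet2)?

8

@0: a [4B, align 4] → 4
@4: mip_level [13B, align 1] → 17
+3 pad (align 4)
@20: pitch [4B, align 4] → 24
@24: h [1B, align 1] → 25
+3 pad (align 4)
@28: stride [4B, align 4] → 32
@32: f [8B, align 8] → 40
@40: layer [1B, align 1] → 41
+3 pad (align 4)
@44: d [4B, align 4] → 48
@48: c [4B, align 4] → 52
@52: width [2B, align 2] → 54
@54: format [1B, align 1] → 55
+1 tail pad (align 8)
size 56, align 8
— Packet2 —
@0: f [8B, align 8] → 8
@8: a [4B, align 4] → 12
@12: pitch [4B, align 4] → 16
@16: stride [4B, align 4] → 20
@20: d [4B, align 4] → 24
@24: c [4B, align 4] → 28
@28: width [2B, align 2] → 30
@30: mip_level [13B, align 1] → 43
@43: h [1B, align 1] → 44
@44: layer [1B, align 1] → 45
@45: format [1B, align 1] → 46
+2 tail pad (align 8)
size 48, align 8
56 − 48 = 8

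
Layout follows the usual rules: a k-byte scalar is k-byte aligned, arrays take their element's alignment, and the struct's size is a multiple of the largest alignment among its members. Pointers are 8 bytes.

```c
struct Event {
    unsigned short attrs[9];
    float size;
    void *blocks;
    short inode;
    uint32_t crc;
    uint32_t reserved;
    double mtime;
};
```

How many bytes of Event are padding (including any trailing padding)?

8

@0: attrs [18B, align 2] → 18
+2 pad (align 4)
@20: size [4B, align 4] → 24
@24: blocks [8B, align 8] → 32
@32: inode [2B, align 2] → 34
+2 pad (align 4)
@36: crc [4B, align 4] → 40
@40: reserved [4B, align 4] → 44
+4 pad (align 8)
@48: mtime [8B, align 8] → 56
size 56, align 8
data bytes 48, size 56 → padding 8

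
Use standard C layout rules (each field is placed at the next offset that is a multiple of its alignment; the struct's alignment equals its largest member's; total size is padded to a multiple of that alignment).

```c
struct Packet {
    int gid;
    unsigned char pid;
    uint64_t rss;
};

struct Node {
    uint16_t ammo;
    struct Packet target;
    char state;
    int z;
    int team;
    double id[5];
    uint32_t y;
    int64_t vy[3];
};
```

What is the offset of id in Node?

40

Packet: @0: gid [4B, align 4] → 4; @4: pid [1B, align 1] → 5; +3 pad (align 8); @8: rss [8B, align 8] → 16; size 16, align 8
@0: ammo [2B, align 2] → 2
+6 pad (align 8)
@8: target [16B, align 8] → 24
@24: state [1B, align 1] → 25
+3 pad (align 4)
@28: z [4B, align 4] → 32
@32: team [4B, align 4] → 36
+4 pad (align 8)
@40: id [40B, align 8] → 80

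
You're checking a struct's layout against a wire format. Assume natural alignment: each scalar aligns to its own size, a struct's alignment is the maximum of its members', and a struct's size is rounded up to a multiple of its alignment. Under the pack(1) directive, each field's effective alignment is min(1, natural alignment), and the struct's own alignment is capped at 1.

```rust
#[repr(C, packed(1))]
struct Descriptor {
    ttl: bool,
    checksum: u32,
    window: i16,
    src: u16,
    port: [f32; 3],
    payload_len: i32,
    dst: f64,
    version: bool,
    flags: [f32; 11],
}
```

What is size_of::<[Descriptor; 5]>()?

ttl at 0 (size 1, align 1) → ends 1
checksum at 1 (size 4, align 1) → ends 5
window at 5 (size 2, align 1) → ends 7
src at 7 (size 2, align 1) → ends 9
port at 9 (size 12, align 1) → ends 21
payload_len at 21 (size 4, align 1) → ends 25
dst at 25 (size 8, align 1) → ends 33
version at 33 (size 1, align 1) → ends 34
flags at 34 (size 44, align 1) → ends 78
total 78 bytes, alignment 1
array of 5: 5 × 78 = 390

390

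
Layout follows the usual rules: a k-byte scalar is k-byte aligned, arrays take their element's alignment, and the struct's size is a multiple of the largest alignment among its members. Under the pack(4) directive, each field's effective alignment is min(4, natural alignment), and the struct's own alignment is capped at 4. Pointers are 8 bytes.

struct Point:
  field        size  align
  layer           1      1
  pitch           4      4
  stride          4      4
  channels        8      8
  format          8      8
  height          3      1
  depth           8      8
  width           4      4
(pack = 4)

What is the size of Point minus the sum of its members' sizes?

4

0..1  layer  (1B, 1-aligned)
1..4  -- padding (3B)
4..8  pitch  (4B, 4-aligned)
8..12  stride  (4B, 4-aligned)
12..20  channels  (8B, 4-aligned)
20..28  format  (8B, 4-aligned)
28..31  height  (3B, 1-aligned)
31..32  -- padding (1B)
32..40  depth  (8B, 4-aligned)
40..44  width  (4B, 4-aligned)
sizeof = 44, alignof = 4
data bytes 40, size 44 → padding 4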